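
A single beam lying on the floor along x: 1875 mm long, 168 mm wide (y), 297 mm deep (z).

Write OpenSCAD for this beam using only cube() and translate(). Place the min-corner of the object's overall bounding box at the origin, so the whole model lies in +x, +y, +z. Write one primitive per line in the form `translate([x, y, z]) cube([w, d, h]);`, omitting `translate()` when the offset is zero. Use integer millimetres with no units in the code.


cube([1875, 168, 297]);


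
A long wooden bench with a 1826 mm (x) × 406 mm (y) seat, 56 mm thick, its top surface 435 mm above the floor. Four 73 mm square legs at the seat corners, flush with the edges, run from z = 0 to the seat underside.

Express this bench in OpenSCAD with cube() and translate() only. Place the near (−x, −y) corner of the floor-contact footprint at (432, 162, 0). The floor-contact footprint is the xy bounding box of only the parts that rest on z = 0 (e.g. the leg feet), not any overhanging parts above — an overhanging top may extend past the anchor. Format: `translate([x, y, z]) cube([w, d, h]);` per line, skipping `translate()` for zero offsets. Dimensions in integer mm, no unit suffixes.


// leg_h = 435 − 56 = 379
translate([432, 162, 379]) cube([1826, 406, 56]);
translate([432, 162, 0]) cube([73, 73, 379]);
translate([432, 495, 0]) cube([73, 73, 379]);
translate([2185, 162, 0]) cube([73, 73, 379]);
translate([2185, 495, 0]) cube([73, 73, 379]);


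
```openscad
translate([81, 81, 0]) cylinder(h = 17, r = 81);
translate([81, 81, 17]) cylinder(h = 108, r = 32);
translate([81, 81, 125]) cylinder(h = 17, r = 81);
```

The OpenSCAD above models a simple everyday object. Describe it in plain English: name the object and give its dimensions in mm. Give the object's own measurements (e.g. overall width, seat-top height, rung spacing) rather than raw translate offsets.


A spool: two coaxial disc flanges of radius 81 mm and thickness 17 mm, joined by a core cylinder of radius 32 mm and height 108 mm. The lower flange rests on z = 0 and the three cylinders share a vertical axis.


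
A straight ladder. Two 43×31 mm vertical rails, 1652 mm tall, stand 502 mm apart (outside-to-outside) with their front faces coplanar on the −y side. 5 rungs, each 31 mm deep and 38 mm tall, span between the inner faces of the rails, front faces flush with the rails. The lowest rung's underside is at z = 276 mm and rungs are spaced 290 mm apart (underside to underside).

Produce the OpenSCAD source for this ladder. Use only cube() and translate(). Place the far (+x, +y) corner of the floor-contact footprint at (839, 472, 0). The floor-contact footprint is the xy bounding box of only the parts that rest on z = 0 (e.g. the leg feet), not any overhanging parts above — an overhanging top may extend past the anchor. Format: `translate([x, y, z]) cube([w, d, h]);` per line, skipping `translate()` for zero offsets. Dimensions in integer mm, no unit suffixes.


translate([337, 441, 0]) cube([43, 31, 1652]);
translate([796, 441, 0]) cube([43, 31, 1652]);
translate([380, 441, 276]) cube([416, 31, 38]);
translate([380, 441, 566]) cube([416, 31, 38]);
translate([380, 441, 856]) cube([416, 31, 38]);
translate([380, 441, 1146]) cube([416, 31, 38]);
translate([380, 441, 1436]) cube([416, 31, 38]);


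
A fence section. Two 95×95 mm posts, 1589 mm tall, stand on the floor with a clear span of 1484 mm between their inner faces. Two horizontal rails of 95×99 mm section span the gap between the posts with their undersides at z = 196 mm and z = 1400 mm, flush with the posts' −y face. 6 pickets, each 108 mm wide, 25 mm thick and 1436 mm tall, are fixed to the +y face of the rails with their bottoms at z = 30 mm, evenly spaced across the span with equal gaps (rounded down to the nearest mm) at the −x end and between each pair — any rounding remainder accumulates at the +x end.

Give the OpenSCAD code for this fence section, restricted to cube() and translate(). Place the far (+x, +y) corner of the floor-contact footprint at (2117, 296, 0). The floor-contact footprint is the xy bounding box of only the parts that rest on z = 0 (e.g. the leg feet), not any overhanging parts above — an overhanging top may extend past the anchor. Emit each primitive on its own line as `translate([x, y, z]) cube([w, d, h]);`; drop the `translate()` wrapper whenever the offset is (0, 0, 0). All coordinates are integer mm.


translate([443, 201, 0]) cube([95, 95, 1589]);
translate([2022, 201, 0]) cube([95, 95, 1589]);
translate([538, 201, 196]) cube([1484, 95, 99]);
translate([538, 201, 1400]) cube([1484, 95, 99]);
translate([657, 296, 30]) cube([108, 25, 1436]);
translate([884, 296, 30]) cube([108, 25, 1436]);
translate([1111, 296, 30]) cube([108, 25, 1436]);
translate([1338, 296, 30]) cube([108, 25, 1436]);
translate([1565, 296, 30]) cube([108, 25, 1436]);
translate([1792, 296, 30]) cube([108, 25, 1436]);


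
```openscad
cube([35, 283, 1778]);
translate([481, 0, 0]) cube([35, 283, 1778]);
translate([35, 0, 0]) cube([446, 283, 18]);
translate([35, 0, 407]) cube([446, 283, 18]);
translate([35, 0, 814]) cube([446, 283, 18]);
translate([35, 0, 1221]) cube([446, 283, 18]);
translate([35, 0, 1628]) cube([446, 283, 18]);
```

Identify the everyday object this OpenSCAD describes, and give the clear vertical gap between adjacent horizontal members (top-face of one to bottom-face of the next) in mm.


A bookshelf. The clear shelf gap is 389 mm.

Two tall side panels with 5 horizontal boards between them — a bookshelf. The first two shelf undersides are at z = 0 and z = 407; with shelf thickness 18, the clear gap is 407 − 0 − 18 = 389 mm.


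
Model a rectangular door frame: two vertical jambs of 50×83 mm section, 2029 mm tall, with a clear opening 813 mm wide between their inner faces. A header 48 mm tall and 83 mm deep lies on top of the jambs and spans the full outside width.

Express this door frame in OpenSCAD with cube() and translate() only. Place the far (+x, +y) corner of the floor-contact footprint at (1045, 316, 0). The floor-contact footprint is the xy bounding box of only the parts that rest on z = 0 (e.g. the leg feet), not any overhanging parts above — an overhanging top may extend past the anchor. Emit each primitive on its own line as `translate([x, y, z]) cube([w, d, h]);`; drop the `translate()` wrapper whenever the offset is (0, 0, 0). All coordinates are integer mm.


translate([132, 233, 0]) cube([50, 83, 2029]);
translate([995, 233, 0]) cube([50, 83, 2029]);
translate([132, 233, 2029]) cube([913, 83, 48]);


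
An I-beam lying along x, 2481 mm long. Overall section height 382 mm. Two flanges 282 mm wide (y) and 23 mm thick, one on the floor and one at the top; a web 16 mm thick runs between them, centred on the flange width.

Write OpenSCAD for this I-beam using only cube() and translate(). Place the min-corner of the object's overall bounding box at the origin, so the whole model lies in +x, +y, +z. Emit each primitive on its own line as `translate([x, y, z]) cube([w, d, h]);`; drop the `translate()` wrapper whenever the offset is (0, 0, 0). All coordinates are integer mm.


cube([2481, 282, 23]);
translate([0, 133, 23]) cube([2481, 16, 336]);
translate([0, 0, 359]) cube([2481, 282, 23]);


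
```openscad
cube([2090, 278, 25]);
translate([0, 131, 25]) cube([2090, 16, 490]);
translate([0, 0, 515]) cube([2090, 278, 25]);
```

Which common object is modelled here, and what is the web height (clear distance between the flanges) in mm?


An I-beam. The web height is 490 mm.

Two wide flanges with a thin centred web — an I-beam. Overall 540 mm minus two 25 mm flanges gives a web of 540 − 2·25 = 490 mm.


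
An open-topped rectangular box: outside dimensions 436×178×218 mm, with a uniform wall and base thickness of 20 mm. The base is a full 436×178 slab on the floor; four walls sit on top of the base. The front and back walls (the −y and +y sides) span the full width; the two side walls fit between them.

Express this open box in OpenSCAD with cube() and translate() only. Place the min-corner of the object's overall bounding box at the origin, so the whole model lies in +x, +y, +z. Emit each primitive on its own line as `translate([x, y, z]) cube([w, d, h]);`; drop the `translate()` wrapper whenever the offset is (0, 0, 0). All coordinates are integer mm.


cube([436, 178, 20]);
translate([0, 0, 20]) cube([436, 20, 198]);
translate([0, 158, 20]) cube([436, 20, 198]);
translate([0, 20, 20]) cube([20, 138, 198]);
translate([416, 20, 20]) cube([20, 138, 198]);


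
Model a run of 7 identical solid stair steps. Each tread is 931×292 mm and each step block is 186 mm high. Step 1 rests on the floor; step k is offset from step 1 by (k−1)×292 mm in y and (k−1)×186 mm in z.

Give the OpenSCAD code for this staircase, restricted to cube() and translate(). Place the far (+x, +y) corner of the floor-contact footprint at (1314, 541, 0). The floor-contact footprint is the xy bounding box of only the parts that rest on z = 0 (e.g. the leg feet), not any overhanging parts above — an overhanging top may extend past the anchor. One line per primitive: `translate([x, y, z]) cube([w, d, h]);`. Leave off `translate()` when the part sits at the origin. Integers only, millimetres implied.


translate([383, 249, 0]) cube([931, 292, 186]);
translate([383, 541, 186]) cube([931, 292, 186]);
translate([383, 833, 372]) cube([931, 292, 186]);
translate([383, 1125, 558]) cube([931, 292, 186]);
translate([383, 1417, 744]) cube([931, 292, 186]);
translate([383, 1709, 930]) cube([931, 292, 186]);
translate([383, 2001, 1116]) cube([931, 292, 186]);


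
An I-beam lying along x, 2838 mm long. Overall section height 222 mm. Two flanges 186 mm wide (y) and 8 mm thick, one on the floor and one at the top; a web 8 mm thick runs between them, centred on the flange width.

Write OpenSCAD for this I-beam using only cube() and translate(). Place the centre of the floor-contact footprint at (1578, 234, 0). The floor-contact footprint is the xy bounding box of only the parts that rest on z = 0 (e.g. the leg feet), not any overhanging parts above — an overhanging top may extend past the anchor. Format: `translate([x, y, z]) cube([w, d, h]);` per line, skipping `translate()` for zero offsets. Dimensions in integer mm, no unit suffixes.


translate([159, 141, 0]) cube([2838, 186, 8]);
translate([159, 230, 8]) cube([2838, 8, 206]);
translate([159, 141, 214]) cube([2838, 186, 8]);


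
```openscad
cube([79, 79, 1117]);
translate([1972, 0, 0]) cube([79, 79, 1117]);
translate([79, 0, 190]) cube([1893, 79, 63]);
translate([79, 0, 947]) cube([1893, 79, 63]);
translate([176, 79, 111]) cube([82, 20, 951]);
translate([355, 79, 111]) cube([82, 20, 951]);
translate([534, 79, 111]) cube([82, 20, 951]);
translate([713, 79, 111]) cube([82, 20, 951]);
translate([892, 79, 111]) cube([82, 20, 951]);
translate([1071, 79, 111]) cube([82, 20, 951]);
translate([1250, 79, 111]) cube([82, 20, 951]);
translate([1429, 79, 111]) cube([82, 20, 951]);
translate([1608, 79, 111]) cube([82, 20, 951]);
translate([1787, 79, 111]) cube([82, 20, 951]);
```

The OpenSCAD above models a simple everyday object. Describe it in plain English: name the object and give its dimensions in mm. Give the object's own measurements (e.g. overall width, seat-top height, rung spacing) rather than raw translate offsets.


A fence section. Two 79×79 mm posts, 1117 mm tall, stand on the floor with a clear span of 1893 mm between their inner faces. Two horizontal rails of 79×63 mm section span the gap between the posts with their undersides at z = 190 mm and z = 947 mm, flush with the posts' −y face. 10 pickets, each 82 mm wide, 20 mm thick and 951 mm tall, are fixed to the +y face of the rails with their bottoms at z = 111 mm, spaced across the span with a 97 mm gap after the −x post and between neighbouring pickets, with 103 mm left before the +x post.


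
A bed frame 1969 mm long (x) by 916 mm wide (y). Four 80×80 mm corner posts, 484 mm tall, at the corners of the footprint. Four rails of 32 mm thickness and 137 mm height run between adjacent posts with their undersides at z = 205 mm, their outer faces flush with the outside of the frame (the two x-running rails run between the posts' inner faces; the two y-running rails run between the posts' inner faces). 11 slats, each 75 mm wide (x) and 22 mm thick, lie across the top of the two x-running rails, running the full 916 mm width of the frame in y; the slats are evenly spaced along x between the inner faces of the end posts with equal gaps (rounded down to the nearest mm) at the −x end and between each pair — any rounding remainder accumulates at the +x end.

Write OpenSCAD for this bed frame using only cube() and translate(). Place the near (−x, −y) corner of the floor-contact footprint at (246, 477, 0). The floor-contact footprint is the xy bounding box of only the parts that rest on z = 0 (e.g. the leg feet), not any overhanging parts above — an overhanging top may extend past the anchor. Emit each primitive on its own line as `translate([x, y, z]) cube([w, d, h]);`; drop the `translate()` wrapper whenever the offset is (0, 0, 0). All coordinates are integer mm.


translate([246, 477, 0]) cube([80, 80, 484]);
translate([246, 1313, 0]) cube([80, 80, 484]);
translate([2135, 477, 0]) cube([80, 80, 484]);
translate([2135, 1313, 0]) cube([80, 80, 484]);
translate([326, 477, 205]) cube([1809, 32, 137]);
translate([326, 1361, 205]) cube([1809, 32, 137]);
translate([246, 557, 205]) cube([32, 756, 137]);
translate([2183, 557, 205]) cube([32, 756, 137]);
translate([408, 477, 342]) cube([75, 916, 22]);
translate([565, 477, 342]) cube([75, 916, 22]);
translate([722, 477, 342]) cube([75, 916, 22]);
translate([879, 477, 342]) cube([75, 916, 22]);
translate([1036, 477, 342]) cube([75, 916, 22]);
translate([1193, 477, 342]) cube([75, 916, 22]);
translate([1350, 477, 342]) cube([75, 916, 22]);
translate([1507, 477, 342]) cube([75, 916, 22]);
translate([1664, 477, 342]) cube([75, 916, 22]);
translate([1821, 477, 342]) cube([75, 916, 22]);
translate([1978, 477, 342]) cube([75, 916, 22]);


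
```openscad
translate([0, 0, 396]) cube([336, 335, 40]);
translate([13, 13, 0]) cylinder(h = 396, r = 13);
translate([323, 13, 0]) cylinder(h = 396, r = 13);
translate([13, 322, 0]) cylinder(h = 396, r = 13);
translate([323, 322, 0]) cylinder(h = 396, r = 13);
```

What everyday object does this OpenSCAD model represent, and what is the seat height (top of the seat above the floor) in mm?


A stool. The seat height is 436 mm.

A 336×335×40 slab at z = 396 on four corner cylinders — a stool. The seat top is 396 + 40 = 436 mm.


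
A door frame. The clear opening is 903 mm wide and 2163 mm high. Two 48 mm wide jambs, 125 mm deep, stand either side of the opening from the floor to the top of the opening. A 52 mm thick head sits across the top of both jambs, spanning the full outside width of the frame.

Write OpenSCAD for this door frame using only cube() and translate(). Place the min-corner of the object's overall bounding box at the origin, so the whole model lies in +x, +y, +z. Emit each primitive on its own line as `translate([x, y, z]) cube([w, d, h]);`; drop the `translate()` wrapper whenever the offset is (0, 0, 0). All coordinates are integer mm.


cube([48, 125, 2163]);
translate([951, 0, 0]) cube([48, 125, 2163]);
translate([0, 0, 2163]) cube([999, 125, 52]);


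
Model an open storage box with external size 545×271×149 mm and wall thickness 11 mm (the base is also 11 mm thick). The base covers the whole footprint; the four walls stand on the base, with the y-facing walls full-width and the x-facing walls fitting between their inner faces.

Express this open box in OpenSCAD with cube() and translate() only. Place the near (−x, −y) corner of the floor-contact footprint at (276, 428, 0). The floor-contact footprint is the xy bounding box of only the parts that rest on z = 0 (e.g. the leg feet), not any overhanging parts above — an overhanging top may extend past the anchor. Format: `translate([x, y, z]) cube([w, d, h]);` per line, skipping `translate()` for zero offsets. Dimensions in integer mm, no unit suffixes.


translate([276, 428, 0]) cube([545, 271, 11]);
translate([276, 428, 11]) cube([545, 11, 138]);
translate([276, 688, 11]) cube([545, 11, 138]);
translate([276, 439, 11]) cube([11, 249, 138]);
translate([810, 439, 11]) cube([11, 249, 138]);


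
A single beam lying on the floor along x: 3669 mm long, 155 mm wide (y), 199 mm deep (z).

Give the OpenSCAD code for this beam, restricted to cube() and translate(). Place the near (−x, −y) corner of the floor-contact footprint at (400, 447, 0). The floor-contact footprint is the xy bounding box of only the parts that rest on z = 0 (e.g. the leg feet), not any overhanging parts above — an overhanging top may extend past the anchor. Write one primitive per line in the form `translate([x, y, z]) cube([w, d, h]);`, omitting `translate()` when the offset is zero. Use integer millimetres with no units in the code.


translate([400, 447, 0]) cube([3669, 155, 199]);


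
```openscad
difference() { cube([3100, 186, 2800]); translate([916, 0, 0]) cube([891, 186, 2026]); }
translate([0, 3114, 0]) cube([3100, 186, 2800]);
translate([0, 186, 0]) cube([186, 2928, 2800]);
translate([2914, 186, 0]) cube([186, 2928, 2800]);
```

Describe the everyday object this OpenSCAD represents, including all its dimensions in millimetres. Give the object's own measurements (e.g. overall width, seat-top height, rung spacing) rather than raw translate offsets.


A single room: four walls, each 2800 mm tall and 186 mm thick, enclosing an outside footprint 3100×3300 mm (x × y), no floor or roof. The front and back walls (−y and +y sides) run the full x-width; the side walls fit between their inner faces. A door opening 891 mm wide and 2026 mm tall is cut through the front wall from the floor up, its −x edge 916 mm from the wall's −x end.


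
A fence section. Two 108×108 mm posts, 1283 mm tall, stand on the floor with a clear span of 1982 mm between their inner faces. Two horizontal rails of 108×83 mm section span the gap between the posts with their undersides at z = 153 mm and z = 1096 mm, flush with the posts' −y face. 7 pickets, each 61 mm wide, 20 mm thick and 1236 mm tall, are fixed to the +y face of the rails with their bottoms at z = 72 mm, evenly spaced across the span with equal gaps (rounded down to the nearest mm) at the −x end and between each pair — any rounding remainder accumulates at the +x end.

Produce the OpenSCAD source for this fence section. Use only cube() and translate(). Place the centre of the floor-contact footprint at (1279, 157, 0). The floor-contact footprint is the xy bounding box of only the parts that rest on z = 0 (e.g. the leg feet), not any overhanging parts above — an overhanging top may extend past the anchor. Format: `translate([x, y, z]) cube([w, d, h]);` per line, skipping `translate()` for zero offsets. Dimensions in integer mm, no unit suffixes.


translate([180, 103, 0]) cube([108, 108, 1283]);
translate([2270, 103, 0]) cube([108, 108, 1283]);
translate([288, 103, 153]) cube([1982, 108, 83]);
translate([288, 103, 1096]) cube([1982, 108, 83]);
translate([482, 211, 72]) cube([61, 20, 1236]);
translate([737, 211, 72]) cube([61, 20, 1236]);
translate([992, 211, 72]) cube([61, 20, 1236]);
translate([1247, 211, 72]) cube([61, 20, 1236]);
translate([1502, 211, 72]) cube([61, 20, 1236]);
translate([1757, 211, 72]) cube([61, 20, 1236]);
translate([2012, 211, 72]) cube([61, 20, 1236]);


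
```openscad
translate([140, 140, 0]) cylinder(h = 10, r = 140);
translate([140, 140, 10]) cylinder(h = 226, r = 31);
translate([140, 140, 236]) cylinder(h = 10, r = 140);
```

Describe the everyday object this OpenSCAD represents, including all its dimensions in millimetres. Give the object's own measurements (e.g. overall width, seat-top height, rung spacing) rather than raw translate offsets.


A spool: two coaxial disc flanges of radius 140 mm and thickness 10 mm, joined by a core cylinder of radius 31 mm and height 226 mm. The lower flange rests on z = 0 and the three cylinders share a vertical axis.


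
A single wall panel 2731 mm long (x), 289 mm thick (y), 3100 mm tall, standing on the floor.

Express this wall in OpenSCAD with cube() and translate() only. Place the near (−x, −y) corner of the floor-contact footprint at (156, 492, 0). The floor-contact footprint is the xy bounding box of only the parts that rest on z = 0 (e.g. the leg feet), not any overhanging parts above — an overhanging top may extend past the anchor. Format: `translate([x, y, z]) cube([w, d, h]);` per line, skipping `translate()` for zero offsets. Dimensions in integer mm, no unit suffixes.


translate([156, 492, 0]) cube([2731, 289, 3100]);


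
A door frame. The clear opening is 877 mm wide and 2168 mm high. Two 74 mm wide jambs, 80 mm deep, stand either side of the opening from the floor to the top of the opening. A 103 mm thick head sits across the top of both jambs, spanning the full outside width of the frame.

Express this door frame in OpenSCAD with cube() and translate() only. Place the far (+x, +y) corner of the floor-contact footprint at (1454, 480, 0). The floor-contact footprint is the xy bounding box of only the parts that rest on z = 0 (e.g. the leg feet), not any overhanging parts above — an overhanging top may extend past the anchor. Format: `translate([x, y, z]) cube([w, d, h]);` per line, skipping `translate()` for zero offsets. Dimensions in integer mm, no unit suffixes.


translate([429, 400, 0]) cube([74, 80, 2168]);
translate([1380, 400, 0]) cube([74, 80, 2168]);
translate([429, 400, 2168]) cube([1025, 80, 103]);


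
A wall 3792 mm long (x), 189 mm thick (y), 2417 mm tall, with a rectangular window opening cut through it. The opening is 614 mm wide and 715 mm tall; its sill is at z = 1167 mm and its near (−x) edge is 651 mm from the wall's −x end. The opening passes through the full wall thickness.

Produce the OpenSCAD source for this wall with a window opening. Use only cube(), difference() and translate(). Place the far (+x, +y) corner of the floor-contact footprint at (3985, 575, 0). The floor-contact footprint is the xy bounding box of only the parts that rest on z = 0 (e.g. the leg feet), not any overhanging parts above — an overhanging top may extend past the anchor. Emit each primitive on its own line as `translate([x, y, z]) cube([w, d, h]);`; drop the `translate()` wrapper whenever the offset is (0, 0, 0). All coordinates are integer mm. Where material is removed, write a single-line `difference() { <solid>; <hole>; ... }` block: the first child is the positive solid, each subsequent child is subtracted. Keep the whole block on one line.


difference() { translate([193, 386, 0]) cube([3792, 189, 2417]); translate([844, 386, 1167]) cube([614, 189, 715]); }


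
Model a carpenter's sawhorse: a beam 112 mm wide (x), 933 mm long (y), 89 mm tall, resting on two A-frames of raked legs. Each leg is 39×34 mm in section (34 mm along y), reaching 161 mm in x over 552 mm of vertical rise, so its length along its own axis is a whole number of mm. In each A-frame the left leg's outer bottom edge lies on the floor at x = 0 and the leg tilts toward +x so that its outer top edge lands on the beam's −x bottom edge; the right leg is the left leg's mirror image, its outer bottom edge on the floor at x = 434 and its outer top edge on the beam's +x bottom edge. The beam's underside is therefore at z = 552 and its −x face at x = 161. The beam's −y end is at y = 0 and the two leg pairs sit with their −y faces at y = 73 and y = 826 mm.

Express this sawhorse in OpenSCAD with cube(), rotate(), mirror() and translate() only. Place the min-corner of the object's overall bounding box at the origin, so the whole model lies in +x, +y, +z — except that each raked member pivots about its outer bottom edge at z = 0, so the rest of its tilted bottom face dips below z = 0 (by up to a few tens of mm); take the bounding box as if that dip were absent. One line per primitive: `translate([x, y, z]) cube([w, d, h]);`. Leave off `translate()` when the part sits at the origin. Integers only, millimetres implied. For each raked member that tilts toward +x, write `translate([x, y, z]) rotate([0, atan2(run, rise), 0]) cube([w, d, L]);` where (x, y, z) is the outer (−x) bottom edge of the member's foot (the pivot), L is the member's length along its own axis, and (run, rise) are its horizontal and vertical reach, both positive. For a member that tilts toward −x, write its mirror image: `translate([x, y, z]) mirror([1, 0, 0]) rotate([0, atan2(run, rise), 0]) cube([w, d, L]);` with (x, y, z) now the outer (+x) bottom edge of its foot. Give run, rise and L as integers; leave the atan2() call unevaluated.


translate([161, 0, 552]) cube([112, 933, 89]);
translate([0, 73, 0]) rotate([0, atan2(161, 552), 0]) cube([39, 34, 575]);
translate([434, 73, 0]) mirror([1, 0, 0]) rotate([0, atan2(161, 552), 0]) cube([39, 34, 575]);
translate([0, 826, 0]) rotate([0, atan2(161, 552), 0]) cube([39, 34, 575]);
translate([434, 826, 0]) mirror([1, 0, 0]) rotate([0, atan2(161, 552), 0]) cube([39, 34, 575]);


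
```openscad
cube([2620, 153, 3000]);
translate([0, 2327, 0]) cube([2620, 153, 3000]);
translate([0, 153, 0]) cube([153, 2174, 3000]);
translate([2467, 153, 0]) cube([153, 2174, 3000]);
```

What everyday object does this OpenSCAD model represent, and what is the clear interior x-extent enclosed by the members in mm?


A house (or room) frame. The interior width is 2314 mm.

Four 3000 mm walls enclosing a rectangle with no floor or roof — a room or house frame. Outside width is 2620 mm and wall thickness is 153 mm, so the interior width is 2620 − 2 × 153 = 2314 mm.


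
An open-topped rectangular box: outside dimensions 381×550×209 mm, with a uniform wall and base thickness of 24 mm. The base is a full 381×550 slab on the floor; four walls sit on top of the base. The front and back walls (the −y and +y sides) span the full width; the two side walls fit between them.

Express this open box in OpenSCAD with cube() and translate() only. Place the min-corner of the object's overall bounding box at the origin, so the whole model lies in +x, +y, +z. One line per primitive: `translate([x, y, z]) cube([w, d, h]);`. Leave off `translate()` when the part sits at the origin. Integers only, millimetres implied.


cube([381, 550, 24]);
translate([0, 0, 24]) cube([381, 24, 185]);
translate([0, 526, 24]) cube([381, 24, 185]);
translate([0, 24, 24]) cube([24, 502, 185]);
translate([357, 24, 24]) cube([24, 502, 185]);


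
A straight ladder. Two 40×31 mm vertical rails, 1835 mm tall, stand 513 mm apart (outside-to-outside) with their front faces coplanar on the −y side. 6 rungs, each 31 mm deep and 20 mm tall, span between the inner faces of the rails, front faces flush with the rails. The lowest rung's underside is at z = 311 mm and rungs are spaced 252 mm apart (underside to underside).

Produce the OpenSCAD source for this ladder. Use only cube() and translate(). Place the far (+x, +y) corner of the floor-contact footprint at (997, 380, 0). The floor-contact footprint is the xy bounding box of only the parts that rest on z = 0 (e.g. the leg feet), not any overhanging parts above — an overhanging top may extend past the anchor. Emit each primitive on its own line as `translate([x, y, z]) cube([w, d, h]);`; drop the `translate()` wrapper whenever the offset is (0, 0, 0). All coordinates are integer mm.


// rung span = 513 - 2*40 = 433
// rung[k] z = 311 + k*252
translate([484, 349, 0]) cube([40, 31, 1835]);
translate([957, 349, 0]) cube([40, 31, 1835]);
translate([524, 349, 311]) cube([433, 31, 20]);
translate([524, 349, 563]) cube([433, 31, 20]);
translate([524, 349, 815]) cube([433, 31, 20]);
translate([524, 349, 1067]) cube([433, 31, 20]);
translate([524, 349, 1319]) cube([433, 31, 20]);
translate([524, 349, 1571]) cube([433, 31, 20]);


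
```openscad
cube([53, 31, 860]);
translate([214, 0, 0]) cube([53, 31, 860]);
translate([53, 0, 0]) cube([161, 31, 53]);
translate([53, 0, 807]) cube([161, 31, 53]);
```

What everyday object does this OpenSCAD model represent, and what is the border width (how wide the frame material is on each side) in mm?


A picture frame. The border width is 53 mm.

Four thin pieces enclosing a rectangular opening — a picture frame. The two full-height stiles are 860 mm tall; the top rail sits at z = 807 and is 53 mm tall, so the border above the opening is 860 − 807 = 53 mm, matching the stile x-width.


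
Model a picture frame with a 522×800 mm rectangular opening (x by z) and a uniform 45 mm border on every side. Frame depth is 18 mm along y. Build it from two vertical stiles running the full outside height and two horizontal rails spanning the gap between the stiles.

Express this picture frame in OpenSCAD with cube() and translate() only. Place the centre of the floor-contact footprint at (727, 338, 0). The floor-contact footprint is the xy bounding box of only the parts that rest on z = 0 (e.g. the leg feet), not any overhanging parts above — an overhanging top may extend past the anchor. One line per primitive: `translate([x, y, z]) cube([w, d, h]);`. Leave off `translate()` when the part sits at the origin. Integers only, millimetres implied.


translate([421, 329, 0]) cube([45, 18, 890]);
translate([988, 329, 0]) cube([45, 18, 890]);
translate([466, 329, 0]) cube([522, 18, 45]);
translate([466, 329, 845]) cube([522, 18, 45]);


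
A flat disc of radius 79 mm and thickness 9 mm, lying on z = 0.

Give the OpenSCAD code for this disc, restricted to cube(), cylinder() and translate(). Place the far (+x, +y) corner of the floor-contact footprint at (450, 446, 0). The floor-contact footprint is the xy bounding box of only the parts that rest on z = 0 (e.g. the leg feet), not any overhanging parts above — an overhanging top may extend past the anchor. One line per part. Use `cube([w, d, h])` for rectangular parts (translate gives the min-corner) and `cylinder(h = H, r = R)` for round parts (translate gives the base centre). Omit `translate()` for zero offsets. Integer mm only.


translate([371, 367, 0]) cylinder(h = 9, r = 79);


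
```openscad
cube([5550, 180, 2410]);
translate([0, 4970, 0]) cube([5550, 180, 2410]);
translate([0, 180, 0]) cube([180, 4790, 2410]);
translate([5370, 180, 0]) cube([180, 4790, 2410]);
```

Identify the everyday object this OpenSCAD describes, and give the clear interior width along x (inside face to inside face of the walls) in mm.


A house (or room) frame. The interior width is 5190 mm.

Four 2410 mm walls enclosing a rectangle with no floor or roof — a room or house frame. Outside width is 5550 mm and wall thickness is 180 mm, so the interior width is 5550 − 2 × 180 = 5190 mm.


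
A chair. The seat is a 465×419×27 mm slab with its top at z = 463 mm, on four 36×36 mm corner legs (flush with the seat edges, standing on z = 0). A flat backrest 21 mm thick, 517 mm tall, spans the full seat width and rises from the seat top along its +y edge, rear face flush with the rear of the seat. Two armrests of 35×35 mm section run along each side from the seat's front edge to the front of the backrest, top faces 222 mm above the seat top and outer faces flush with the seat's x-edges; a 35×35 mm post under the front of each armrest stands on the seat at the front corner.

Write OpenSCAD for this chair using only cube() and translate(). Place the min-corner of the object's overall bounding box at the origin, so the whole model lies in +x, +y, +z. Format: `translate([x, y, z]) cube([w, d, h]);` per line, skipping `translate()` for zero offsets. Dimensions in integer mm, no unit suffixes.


translate([0, 0, 436]) cube([465, 419, 27]);
cube([36, 36, 436]);
translate([429, 0, 0]) cube([36, 36, 436]);
translate([0, 383, 0]) cube([36, 36, 436]);
translate([429, 383, 0]) cube([36, 36, 436]);
translate([0, 398, 463]) cube([465, 21, 517]);
translate([0, 0, 650]) cube([35, 398, 35]);
translate([430, 0, 650]) cube([35, 398, 35]);
translate([0, 0, 463]) cube([35, 35, 187]);
translate([430, 0, 463]) cube([35, 35, 187]);


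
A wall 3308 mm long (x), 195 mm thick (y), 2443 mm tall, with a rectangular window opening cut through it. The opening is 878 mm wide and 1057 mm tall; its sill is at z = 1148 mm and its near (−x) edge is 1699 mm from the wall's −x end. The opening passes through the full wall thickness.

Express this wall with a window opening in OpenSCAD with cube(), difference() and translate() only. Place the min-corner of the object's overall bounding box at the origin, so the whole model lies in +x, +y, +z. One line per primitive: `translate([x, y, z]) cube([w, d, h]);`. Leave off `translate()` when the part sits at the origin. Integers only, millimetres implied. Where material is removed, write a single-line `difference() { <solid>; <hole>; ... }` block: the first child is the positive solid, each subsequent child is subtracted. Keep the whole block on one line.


difference() { cube([3308, 195, 2443]); translate([1699, 0, 1148]) cube([878, 195, 1057]); }


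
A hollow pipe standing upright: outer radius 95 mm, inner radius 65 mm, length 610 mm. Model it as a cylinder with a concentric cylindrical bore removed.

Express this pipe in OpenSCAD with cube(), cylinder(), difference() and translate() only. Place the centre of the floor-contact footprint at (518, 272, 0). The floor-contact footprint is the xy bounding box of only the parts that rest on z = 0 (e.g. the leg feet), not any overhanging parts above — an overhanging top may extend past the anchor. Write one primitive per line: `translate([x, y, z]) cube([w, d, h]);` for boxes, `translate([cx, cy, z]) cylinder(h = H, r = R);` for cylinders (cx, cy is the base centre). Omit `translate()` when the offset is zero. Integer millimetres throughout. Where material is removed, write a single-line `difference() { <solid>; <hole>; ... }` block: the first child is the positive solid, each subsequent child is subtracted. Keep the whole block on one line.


difference() { translate([518, 272, 0]) cylinder(h = 610, r = 95); translate([518, 272, 0]) cylinder(h = 610, r = 65); }


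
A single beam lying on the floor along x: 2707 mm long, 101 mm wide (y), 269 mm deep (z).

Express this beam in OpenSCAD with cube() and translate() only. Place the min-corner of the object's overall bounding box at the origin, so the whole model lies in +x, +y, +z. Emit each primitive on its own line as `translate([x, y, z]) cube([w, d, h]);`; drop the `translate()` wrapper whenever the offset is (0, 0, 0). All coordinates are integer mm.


cube([2707, 101, 269]);


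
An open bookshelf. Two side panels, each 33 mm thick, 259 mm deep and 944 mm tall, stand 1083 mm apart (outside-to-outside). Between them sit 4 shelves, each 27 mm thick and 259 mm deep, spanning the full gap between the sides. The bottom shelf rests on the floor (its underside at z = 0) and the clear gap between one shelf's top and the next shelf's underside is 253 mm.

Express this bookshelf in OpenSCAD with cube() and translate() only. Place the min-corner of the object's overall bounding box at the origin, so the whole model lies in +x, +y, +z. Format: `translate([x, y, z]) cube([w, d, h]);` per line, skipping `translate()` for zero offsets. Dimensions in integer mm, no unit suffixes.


cube([33, 259, 944]);
translate([1050, 0, 0]) cube([33, 259, 944]);
translate([33, 0, 0]) cube([1017, 259, 27]);
translate([33, 0, 280]) cube([1017, 259, 27]);
translate([33, 0, 560]) cube([1017, 259, 27]);
translate([33, 0, 840]) cube([1017, 259, 27]);


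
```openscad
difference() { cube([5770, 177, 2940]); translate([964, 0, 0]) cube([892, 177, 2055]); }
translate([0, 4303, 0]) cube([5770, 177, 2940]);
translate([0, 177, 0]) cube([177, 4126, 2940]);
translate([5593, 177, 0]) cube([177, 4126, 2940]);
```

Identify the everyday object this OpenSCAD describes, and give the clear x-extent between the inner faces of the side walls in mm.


A single room. The interior width is 5416 mm.

Four walls enclosing a rectangle with a door in the front wall — a room. Outside width 5770 minus two 177 mm walls gives 5416 mm.


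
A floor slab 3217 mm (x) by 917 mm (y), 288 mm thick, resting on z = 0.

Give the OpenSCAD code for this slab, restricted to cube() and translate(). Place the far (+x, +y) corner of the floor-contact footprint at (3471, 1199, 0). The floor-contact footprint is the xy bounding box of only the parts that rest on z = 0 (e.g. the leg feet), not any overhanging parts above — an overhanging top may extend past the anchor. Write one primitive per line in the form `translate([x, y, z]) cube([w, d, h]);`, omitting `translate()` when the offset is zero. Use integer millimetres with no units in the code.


translate([254, 282, 0]) cube([3217, 917, 288]);


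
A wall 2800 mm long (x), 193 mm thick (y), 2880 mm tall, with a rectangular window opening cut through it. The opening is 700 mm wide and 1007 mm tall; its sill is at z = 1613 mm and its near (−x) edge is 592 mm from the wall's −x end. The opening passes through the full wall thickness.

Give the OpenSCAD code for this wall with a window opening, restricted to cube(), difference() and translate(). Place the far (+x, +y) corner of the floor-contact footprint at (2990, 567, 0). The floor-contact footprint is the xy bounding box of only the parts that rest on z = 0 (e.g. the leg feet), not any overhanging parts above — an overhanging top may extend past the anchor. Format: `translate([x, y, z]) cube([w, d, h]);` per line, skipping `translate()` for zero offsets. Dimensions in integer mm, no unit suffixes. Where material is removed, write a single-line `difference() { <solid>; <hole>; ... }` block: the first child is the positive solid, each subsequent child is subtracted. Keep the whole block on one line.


difference() { translate([190, 374, 0]) cube([2800, 193, 2880]); translate([782, 374, 1613]) cube([700, 193, 1007]); }


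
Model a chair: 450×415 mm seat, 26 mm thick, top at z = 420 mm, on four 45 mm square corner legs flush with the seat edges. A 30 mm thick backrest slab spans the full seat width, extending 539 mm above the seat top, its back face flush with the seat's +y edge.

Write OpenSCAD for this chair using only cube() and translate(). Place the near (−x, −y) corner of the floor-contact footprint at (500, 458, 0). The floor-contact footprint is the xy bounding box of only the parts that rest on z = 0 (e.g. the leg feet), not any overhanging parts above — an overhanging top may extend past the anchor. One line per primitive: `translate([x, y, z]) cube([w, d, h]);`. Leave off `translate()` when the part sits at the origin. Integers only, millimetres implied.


translate([500, 458, 394]) cube([450, 415, 26]);
translate([500, 458, 0]) cube([45, 45, 394]);
translate([905, 458, 0]) cube([45, 45, 394]);
translate([500, 828, 0]) cube([45, 45, 394]);
translate([905, 828, 0]) cube([45, 45, 394]);
translate([500, 843, 420]) cube([450, 30, 539]);


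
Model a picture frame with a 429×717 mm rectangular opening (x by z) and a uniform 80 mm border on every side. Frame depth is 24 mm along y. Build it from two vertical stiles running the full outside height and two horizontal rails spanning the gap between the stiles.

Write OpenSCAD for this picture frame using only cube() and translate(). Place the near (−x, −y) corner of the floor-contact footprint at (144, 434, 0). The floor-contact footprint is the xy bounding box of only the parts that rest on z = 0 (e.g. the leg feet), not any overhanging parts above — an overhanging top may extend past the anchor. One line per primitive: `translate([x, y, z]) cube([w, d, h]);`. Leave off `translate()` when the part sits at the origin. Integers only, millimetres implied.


translate([144, 434, 0]) cube([80, 24, 877]);
translate([653, 434, 0]) cube([80, 24, 877]);
translate([224, 434, 0]) cube([429, 24, 80]);
translate([224, 434, 797]) cube([429, 24, 80]);


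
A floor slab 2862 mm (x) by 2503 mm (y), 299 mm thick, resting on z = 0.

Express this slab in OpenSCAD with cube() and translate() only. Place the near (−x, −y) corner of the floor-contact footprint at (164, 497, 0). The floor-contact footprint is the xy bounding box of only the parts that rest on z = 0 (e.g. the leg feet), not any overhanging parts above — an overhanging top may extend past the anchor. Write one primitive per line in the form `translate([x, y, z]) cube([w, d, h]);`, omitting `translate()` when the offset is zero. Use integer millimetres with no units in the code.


translate([164, 497, 0]) cube([2862, 2503, 299]);
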